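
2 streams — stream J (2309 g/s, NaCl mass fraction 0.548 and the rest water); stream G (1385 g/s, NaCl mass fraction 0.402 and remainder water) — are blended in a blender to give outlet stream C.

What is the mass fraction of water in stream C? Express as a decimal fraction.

Total flow out = 2309 + 1385 = 3694 g/s.
water in = 2309×0.452 + 1385×0.598 = 1871.9 g/s.
water mass fraction in C = 1871.9/3694 = 0.507.

0.507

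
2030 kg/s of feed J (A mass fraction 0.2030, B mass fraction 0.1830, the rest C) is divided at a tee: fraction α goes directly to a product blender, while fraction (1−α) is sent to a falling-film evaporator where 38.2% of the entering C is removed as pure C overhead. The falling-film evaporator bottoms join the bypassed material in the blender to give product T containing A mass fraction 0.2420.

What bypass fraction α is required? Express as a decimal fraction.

0.313

All 2030×0.203 = 412.09 kg/s of A reaches T, so T = 412.09/0.242 = 1702.9 kg/s and vapour = 327.15 kg/s.
The evaporator receives (1−α)·2030 of feed at 0.614 C and removes 0.382 of that C:
0.382×0.614×(1−α)×2030 = 327.15
(1−α) = 327.15/476.13 = 0.6871;  α = 0.3129.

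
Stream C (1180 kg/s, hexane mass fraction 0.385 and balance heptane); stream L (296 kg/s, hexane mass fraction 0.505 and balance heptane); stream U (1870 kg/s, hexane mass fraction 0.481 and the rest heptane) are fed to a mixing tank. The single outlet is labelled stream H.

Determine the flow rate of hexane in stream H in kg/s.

hexane out = hexane in = 1180×0.385 + 296×0.505 + 1870×0.481 = 1503.2 kg/s.

1503 kg/s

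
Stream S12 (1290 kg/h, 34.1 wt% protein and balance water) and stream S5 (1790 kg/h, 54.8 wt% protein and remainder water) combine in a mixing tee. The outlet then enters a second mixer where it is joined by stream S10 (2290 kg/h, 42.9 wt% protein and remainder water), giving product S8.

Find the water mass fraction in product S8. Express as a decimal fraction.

Overall, product flow = 5370 kg/h.
water in = 1290×0.659 + 1790×0.452 + 2290×0.571 = 2966.8 kg/h.
water fraction in S8 = 0.552.

0.552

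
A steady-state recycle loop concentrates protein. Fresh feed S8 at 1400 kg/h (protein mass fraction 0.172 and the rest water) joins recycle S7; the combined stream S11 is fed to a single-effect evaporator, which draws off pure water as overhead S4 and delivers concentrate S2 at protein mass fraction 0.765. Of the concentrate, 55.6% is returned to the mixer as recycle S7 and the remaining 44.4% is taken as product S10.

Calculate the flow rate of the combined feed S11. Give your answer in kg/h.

1794 kg/h

Overall protein balance (none leaves overhead): protein in fresh feed = protein in product, i.e. 1400×0.172 = (1−0.556)·S2·0.765.
S2 = 240.8/(0.765×0.444) = 708.94 kg/h.
Recycle S7 = 0.556×708.94 = 394.17 kg/h.
Combined feed S11 = 1400 + 394.17 = 1794.2 kg/h.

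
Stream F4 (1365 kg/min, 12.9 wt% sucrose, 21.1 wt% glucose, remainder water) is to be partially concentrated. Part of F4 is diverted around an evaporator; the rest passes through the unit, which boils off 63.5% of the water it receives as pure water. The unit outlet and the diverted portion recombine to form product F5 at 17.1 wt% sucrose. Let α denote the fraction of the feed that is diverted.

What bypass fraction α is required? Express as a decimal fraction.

0.414

All 1365×0.129 = 176.09 kg/min of sucrose reaches F5, so F5 = 176.09/0.171 = 1029.7 kg/min and vapour = 335.26 kg/min.
The evaporator receives (1−α)·1365 of feed at 0.660 water and removes 0.635 of that water:
0.635×0.660×(1−α)×1365 = 335.26
(1−α) = 335.26/572.07 = 0.5861;  α = 0.4139.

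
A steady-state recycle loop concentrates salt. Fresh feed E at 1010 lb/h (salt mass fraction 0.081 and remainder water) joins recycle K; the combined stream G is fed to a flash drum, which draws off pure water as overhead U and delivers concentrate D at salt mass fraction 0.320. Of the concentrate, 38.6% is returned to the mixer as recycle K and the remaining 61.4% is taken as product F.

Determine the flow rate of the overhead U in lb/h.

Overall salt balance (none leaves overhead): salt in fresh feed = salt in product, i.e. 1010×0.081 = (1−0.386)·D·0.320.
D = 81.81/(0.320×0.614) = 416.38 lb/h.
Recycle K = 0.386×416.38 = 160.72 lb/h.
Combined feed G = 1010 + 160.72 = 1170.7 lb/h.
Overhead U = G − D = 1170.7 − 416.38 = 754.34 lb/h.

754.3 lb/h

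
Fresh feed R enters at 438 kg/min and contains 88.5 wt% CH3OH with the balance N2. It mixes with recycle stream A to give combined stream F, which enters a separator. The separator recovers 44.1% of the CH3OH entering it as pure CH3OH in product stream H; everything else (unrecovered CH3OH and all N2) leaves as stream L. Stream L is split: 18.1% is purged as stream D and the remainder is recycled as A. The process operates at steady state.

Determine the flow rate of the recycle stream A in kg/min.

N2 enters only via R and leaves only via the purge: 438×0.115 = 0.181×(N2 in L), and the separator passes all N2, so N2 in F = N2 in L = 278.29 kg/min.
CH3OH in F: m_A = 438×0.885 + (1−0.181)·(1−0.441)·m_A, so m_A = 387.63/0.5422 = 714.95 kg/min.
L = (1−0.441)×714.95 + 278.29 = 677.94 kg/min.
Recycle A = (1−0.181)×677.94 = 555.24 kg/min.

555.2 kg/min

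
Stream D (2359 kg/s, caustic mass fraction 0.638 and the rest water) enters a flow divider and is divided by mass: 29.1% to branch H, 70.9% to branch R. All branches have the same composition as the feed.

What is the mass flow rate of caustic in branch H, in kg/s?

438 kg/s

Branch H total = 0.291×2359 = 686.47 kg/s.
caustic in H = 0.638×686.47 = 437.97 kg/s.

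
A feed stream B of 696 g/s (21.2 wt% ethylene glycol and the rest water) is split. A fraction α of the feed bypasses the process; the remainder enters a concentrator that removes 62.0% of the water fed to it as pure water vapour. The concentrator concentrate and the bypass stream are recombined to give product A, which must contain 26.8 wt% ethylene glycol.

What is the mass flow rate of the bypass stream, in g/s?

All 696×0.212 = 147.55 g/s of ethylene glycol reaches A, so A = 147.55/0.268 = 550.57 g/s and vapour = 145.43 g/s.
The evaporator receives (1−α)·696 of feed at 0.788 water and removes 0.620 of that water:
0.620×0.788×(1−α)×696 = 145.43
(1−α) = 145.43/340.04 = 0.4277;  α = 0.5723.
Bypass flow = 0.5723×696 = 398.32 g/s.

398.3 g/s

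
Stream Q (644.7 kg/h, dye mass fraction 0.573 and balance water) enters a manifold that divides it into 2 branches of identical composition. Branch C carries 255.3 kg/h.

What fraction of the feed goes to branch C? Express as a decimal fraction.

0.396

Fraction to C = 255.3/644.7 = 0.3960.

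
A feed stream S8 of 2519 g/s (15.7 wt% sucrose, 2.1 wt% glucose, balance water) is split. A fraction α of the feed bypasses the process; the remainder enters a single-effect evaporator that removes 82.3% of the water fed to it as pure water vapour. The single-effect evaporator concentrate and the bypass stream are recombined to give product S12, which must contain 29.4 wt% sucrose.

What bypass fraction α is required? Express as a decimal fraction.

0.311

All 2519×0.157 = 395.48 g/s of sucrose reaches S12, so S12 = 395.48/0.294 = 1345.2 g/s and vapour = 1173.8 g/s.
The evaporator receives (1−α)·2519 of feed at 0.822 water and removes 0.823 of that water:
0.823×0.822×(1−α)×2519 = 1173.8
(1−α) = 1173.8/1704.1 = 0.6888;  α = 0.3112.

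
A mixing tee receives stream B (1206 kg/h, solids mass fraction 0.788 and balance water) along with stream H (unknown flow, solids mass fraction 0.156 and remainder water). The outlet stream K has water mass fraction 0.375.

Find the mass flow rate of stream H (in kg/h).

419.1 kg/h

Let H be the unknown flow. Total out = 1206 + H.
water balance: 255.67 + 0.844·H = 0.375·(1206 + H)
(0.844 − 0.375)·H = 0.375×1206 − 255.67 = 196.58
H = 196.58 / 0.469 = 419.14 kg/h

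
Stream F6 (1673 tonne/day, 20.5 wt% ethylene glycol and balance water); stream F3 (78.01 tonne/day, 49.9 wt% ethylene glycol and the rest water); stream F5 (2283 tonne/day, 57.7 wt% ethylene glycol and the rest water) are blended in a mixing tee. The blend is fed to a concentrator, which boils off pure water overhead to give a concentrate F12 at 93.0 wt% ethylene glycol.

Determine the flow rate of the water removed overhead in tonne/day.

ethylene glycol entering = 1673×0.205 + 78.01×0.499 + 2283×0.577 = 1699.2 tonne/day.
All ethylene glycol reports to F12, so F12 = 1699.2/0.930 = 1827.1 tonne/day.
Total feed = 4034 tonne/day; overhead = 4034 − 1827.1 = 2206.9 tonne/day.

2207 tonne/day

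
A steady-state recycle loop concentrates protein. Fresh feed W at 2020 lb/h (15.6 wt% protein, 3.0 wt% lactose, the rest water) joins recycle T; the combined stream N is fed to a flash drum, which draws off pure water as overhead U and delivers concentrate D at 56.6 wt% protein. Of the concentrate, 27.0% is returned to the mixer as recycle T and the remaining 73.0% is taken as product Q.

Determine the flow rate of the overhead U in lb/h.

Overall protein balance (none leaves overhead): protein in fresh feed = protein in product, i.e. 2020×0.156 = (1−0.270)·D·0.566.
D = 315.12/(0.566×0.730) = 762.67 lb/h.
Recycle T = 0.270×762.67 = 205.92 lb/h.
Combined feed N = 2020 + 205.92 = 2225.9 lb/h.
Overhead U = N − D = 2225.9 − 762.67 = 1463.3 lb/h.

1463 lb/h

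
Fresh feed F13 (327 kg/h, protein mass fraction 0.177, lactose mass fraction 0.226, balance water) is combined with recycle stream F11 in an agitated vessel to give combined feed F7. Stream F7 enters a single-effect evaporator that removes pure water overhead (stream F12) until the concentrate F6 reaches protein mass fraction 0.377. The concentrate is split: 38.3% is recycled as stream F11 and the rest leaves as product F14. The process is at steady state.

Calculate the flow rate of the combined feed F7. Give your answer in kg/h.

Overall protein balance (none leaves overhead): protein in fresh feed = protein in product, i.e. 327×0.177 = (1−0.383)·F6·0.377.
F6 = 57.879/(0.377×0.617) = 248.83 kg/h.
Recycle F11 = 0.383×248.83 = 95.3 kg/h.
Combined feed F7 = 327 + 95.3 = 422.3 kg/h.

422.3 kg/h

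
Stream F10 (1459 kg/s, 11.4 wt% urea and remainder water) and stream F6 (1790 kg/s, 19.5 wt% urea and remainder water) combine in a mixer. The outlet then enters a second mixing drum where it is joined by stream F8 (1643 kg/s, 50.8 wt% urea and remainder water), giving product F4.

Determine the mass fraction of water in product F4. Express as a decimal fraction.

Overall, product flow = 4892 kg/s.
water in = 1459×0.886 + 1790×0.805 + 1643×0.492 = 3542 kg/s.
water fraction in F4 = 0.7240.

0.7240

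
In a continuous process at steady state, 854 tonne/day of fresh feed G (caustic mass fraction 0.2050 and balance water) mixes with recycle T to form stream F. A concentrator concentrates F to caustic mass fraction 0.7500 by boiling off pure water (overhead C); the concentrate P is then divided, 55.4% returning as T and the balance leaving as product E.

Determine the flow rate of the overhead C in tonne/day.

Overall caustic balance (none leaves overhead): caustic in fresh feed = caustic in product, i.e. 854×0.205 = (1−0.554)·P·0.750.
P = 175.07/(0.750×0.446) = 523.38 tonne/day.
Recycle T = 0.554×523.38 = 289.95 tonne/day.
Combined feed F = 854 + 289.95 = 1144 tonne/day.
Overhead C = F − P = 1144 − 523.38 = 620.57 tonne/day.

620.6 tonne/day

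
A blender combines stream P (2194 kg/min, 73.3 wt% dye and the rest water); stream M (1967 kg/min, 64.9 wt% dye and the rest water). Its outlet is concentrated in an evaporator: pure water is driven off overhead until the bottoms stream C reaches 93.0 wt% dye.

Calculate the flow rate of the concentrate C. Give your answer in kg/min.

dye entering = 2194×0.733 + 1967×0.649 = 2884.8 kg/min.
All dye reports to C, so C = 2884.8/0.930 = 3101.9 kg/min.

3102 kg/min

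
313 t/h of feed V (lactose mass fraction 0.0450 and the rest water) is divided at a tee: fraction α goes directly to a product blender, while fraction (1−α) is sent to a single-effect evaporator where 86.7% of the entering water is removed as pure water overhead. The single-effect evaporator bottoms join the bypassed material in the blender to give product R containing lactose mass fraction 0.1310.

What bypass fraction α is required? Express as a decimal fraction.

0.207

All 313×0.045 = 14.085 t/h of lactose reaches R, so R = 14.085/0.131 = 107.52 t/h and vapour = 205.48 t/h.
The evaporator receives (1−α)·313 of feed at 0.955 water and removes 0.867 of that water:
0.867×0.955×(1−α)×313 = 205.48
(1−α) = 205.48/259.16 = 0.7929;  α = 0.2071.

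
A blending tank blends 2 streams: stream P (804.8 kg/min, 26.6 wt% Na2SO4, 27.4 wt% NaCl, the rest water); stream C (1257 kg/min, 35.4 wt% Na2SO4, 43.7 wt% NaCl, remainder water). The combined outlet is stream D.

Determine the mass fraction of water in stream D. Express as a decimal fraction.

Total flow out = 804.8 + 1257 = 2061.8 kg/min.
water in = 804.8×0.460 + 1257×0.209 = 632.92 kg/min.
water mass fraction in D = 632.92/2061.8 = 0.307.

0.307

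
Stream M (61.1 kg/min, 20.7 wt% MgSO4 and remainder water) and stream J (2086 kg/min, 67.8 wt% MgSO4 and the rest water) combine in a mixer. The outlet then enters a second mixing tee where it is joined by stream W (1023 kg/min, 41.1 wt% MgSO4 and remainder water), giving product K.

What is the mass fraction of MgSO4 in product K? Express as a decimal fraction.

Overall, product flow = 3170.1 kg/min.
MgSO4 in = 61.1×0.207 + 2086×0.678 + 1023×0.411 = 1847.4 kg/min.
MgSO4 fraction in K = 0.583.

0.583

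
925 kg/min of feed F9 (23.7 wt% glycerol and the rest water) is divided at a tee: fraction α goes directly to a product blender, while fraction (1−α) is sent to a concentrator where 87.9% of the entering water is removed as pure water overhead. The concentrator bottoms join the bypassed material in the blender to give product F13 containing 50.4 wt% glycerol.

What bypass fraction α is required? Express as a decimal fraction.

0.210

All 925×0.237 = 219.22 kg/min of glycerol reaches F13, so F13 = 219.22/0.504 = 434.97 kg/min and vapour = 490.03 kg/min.
The evaporator receives (1−α)·925 of feed at 0.763 water and removes 0.879 of that water:
0.879×0.763×(1−α)×925 = 490.03
(1−α) = 490.03/620.38 = 0.7899;  α = 0.2101.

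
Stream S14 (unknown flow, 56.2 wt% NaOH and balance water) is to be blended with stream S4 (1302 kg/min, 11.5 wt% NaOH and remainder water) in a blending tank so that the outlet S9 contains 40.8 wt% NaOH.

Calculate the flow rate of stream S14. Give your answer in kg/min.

Let S14 be the unknown flow. Total out = 1302 + S14.
NaOH balance: 149.73 + 0.562·S14 = 0.408·(1302 + S14)
(0.562 − 0.408)·S14 = 0.408×1302 − 149.73 = 381.49
S14 = 381.49 / 0.154 = 2477.2 kg/min

2477 kg/min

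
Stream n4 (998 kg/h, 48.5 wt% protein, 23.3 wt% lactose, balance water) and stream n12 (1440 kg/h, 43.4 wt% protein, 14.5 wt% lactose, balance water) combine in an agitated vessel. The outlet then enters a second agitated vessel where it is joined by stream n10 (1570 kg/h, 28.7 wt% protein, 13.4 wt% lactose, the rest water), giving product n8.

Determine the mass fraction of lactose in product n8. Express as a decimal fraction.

Overall, product flow = 4008 kg/h.
lactose in = 998×0.233 + 1440×0.145 + 1570×0.134 = 651.71 kg/h.
lactose fraction in n8 = 0.163.

0.163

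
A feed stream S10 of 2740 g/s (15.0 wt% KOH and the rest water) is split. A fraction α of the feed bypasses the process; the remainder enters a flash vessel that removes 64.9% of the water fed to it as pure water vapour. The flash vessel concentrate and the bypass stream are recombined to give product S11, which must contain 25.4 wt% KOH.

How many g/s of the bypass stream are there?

All 2740×0.150 = 411 g/s of KOH reaches S11, so S11 = 411/0.254 = 1618.1 g/s and vapour = 1121.9 g/s.
The evaporator receives (1−α)·2740 of feed at 0.850 water and removes 0.649 of that water:
0.649×0.850×(1−α)×2740 = 1121.9
(1−α) = 1121.9/1511.5 = 0.7422;  α = 0.2578.
Bypass flow = 0.2578×2740 = 706.3 g/s.

706.3 g/s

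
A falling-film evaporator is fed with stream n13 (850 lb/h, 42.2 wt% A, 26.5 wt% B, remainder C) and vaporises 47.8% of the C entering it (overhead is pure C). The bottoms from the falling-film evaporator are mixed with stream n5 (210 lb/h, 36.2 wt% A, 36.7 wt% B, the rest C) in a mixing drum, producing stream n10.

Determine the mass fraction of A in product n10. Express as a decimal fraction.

Vapour removed = 0.478×0.313×850 = 127.17 lb/h; concentrate = 722.83 lb/h.
A reaching the mixer = 358.7 (from concentrate) + 210×0.362 = 434.72 lb/h.
Product flow = 722.83 + 210 = 932.83 lb/h; A fraction = 0.466.

0.466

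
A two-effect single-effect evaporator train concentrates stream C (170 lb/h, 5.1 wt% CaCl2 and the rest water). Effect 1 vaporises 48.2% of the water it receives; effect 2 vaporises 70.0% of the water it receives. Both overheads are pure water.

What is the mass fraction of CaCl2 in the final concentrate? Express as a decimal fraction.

water in feed = 170×0.949 = 161.33 lb/h.
After stage 1: water left = (1−0.482)×161.33 = 83.569; stream total = 92.239 lb/h.
After stage 2: water left = (1−0.700)×83.569 = 25.071; final concentrate = 33.741 lb/h.
CaCl2 fraction = 8.67/33.741 = 0.257.

0.257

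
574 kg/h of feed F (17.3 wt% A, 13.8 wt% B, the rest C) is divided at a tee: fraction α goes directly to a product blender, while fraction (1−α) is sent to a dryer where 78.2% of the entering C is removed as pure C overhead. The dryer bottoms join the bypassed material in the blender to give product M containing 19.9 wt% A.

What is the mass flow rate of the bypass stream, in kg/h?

All 574×0.173 = 99.302 kg/h of A reaches M, so M = 99.302/0.199 = 499.01 kg/h and vapour = 74.995 kg/h.
The evaporator receives (1−α)·574 of feed at 0.689 C and removes 0.782 of that C:
0.782×0.689×(1−α)×574 = 74.995
(1−α) = 74.995/309.27 = 0.2425;  α = 0.7575.
Bypass flow = 0.7575×574 = 434.81 kg/h.

434.8 kg/h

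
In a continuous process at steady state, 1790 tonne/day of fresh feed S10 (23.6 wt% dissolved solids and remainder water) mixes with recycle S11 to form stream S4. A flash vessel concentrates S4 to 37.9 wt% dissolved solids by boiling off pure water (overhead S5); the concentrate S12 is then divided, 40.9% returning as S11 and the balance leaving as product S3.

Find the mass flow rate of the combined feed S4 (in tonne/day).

2561 tonne/day

Overall dissolved solids balance (none leaves overhead): dissolved solids in fresh feed = dissolved solids in product, i.e. 1790×0.236 = (1−0.409)·S12·0.379.
S12 = 422.44/(0.379×0.591) = 1886 tonne/day.
Recycle S11 = 0.409×1886 = 771.37 tonne/day.
Combined feed S4 = 1790 + 771.37 = 2561.4 tonne/day.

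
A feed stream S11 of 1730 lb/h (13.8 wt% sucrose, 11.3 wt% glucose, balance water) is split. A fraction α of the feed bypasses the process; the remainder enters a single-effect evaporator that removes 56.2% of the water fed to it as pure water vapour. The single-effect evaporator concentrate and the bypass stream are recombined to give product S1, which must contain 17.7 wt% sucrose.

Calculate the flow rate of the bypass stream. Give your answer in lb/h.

All 1730×0.138 = 238.74 lb/h of sucrose reaches S1, so S1 = 238.74/0.177 = 1348.8 lb/h and vapour = 381.19 lb/h.
The evaporator receives (1−α)·1730 of feed at 0.749 water and removes 0.562 of that water:
0.562×0.749×(1−α)×1730 = 381.19
(1−α) = 381.19/728.22 = 0.5234;  α = 0.4766.
Bypass flow = 0.4766×1730 = 824.44 lb/h.

824.4 lb/h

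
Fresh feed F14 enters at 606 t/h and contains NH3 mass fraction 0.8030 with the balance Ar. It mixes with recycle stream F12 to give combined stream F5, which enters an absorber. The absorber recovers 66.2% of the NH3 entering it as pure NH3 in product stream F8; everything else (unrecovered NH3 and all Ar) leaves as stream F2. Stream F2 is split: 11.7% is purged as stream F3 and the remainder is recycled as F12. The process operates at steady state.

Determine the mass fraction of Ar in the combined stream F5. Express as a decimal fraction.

Ar enters only via F14 and leaves only via the purge: 606×0.197 = 0.117×(Ar in F2), and the absorber passes all Ar, so Ar in F5 = Ar in F2 = 1020.4 t/h.
NH3 in F5: m_A = 606×0.803 + (1−0.117)·(1−0.662)·m_A, so m_A = 486.62/0.7015 = 693.64 t/h.
F5 = 693.64 + 1020.4 = 1714 t/h.
Ar fraction in F5 = 1020.4/1714 = 0.5953.

0.5953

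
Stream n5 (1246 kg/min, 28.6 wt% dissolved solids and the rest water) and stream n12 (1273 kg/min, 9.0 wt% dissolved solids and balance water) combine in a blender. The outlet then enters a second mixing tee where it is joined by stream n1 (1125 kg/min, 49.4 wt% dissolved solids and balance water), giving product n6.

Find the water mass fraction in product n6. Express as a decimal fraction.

0.7183

Overall, product flow = 3644 kg/min.
water in = 1246×0.714 + 1273×0.910 + 1125×0.506 = 2617.3 kg/min.
water fraction in n6 = 0.7183.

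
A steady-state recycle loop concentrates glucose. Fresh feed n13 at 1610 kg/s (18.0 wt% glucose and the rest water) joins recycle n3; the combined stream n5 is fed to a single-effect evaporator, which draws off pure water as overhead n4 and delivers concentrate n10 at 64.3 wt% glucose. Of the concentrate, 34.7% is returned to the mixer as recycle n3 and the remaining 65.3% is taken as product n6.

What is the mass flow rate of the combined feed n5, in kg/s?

1849 kg/s

Overall glucose balance (none leaves overhead): glucose in fresh feed = glucose in product, i.e. 1610×0.180 = (1−0.347)·n10·0.643.
n10 = 289.8/(0.643×0.653) = 690.2 kg/s.
Recycle n3 = 0.347×690.2 = 239.5 kg/s.
Combined feed n5 = 1610 + 239.5 = 1849.5 kg/s.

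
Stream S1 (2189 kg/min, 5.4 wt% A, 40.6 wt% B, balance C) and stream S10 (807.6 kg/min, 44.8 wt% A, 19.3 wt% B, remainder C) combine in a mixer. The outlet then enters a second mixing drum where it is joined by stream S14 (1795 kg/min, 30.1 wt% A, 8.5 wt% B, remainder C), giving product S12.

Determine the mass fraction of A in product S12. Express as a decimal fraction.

0.2129

Overall, product flow = 4791.6 kg/min.
A in = 2189×0.054 + 807.6×0.448 + 1795×0.301 = 1020.3 kg/min.
A fraction in S12 = 0.2129.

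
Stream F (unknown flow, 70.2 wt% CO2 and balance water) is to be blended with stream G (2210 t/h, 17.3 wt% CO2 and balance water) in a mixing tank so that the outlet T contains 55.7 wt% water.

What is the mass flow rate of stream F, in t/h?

2304 t/h

Let F be the unknown flow. Total out = 2210 + F.
water balance: 1827.7 + 0.298·F = 0.557·(2210 + F)
(0.298 − 0.557)·F = 0.557×2210 − 1827.7 = -596.7
F = -596.7 / -0.259 = 2303.9 t/h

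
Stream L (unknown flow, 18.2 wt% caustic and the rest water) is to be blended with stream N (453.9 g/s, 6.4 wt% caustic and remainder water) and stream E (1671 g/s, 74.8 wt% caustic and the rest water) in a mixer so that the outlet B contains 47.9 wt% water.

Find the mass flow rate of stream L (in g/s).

Let L be the unknown flow. Total out = 2124.9 + L.
water balance: 845.94 + 0.818·L = 0.479·(2124.9 + L)
(0.818 − 0.479)·L = 0.479×2124.9 − 845.94 = 171.88
L = 171.88 / 0.339 = 507.03 g/s

507 g/s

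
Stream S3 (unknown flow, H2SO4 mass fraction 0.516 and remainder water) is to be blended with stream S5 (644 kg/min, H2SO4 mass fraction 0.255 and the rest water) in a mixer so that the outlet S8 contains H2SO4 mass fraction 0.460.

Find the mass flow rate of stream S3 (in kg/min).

2358 kg/min

Let S3 be the unknown flow. Total out = 644 + S3.
H2SO4 balance: 164.22 + 0.516·S3 = 0.460·(644 + S3)
(0.516 − 0.460)·S3 = 0.460×644 − 164.22 = 132.02
S3 = 132.02 / 0.056 = 2357.5 kg/min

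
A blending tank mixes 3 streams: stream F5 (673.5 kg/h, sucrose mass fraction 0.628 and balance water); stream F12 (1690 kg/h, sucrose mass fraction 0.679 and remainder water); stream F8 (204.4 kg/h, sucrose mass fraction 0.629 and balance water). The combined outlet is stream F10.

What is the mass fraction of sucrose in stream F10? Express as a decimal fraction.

0.662

Total flow out = 673.5 + 1690 + 204.4 = 2567.9 kg/h.
sucrose in = 673.5×0.628 + 1690×0.679 + 204.4×0.629 = 1699 kg/h.
sucrose mass fraction in F10 = 1699/2567.9 = 0.662.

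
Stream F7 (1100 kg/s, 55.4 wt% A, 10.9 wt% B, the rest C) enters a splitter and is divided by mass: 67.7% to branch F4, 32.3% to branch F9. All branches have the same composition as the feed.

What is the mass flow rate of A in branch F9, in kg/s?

Branch F9 total = 0.323×1100 = 355.3 kg/s.
A in F9 = 0.554×355.3 = 196.84 kg/s.

196.8 kg/s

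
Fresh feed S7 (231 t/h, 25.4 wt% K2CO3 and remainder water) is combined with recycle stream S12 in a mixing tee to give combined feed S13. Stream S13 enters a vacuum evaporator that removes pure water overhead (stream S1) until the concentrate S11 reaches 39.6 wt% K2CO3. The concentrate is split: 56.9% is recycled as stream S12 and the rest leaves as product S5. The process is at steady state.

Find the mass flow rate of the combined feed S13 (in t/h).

426.6 t/h

Overall K2CO3 balance (none leaves overhead): K2CO3 in fresh feed = K2CO3 in product, i.e. 231×0.254 = (1−0.569)·S11·0.396.
S11 = 58.674/(0.396×0.431) = 343.77 t/h.
Recycle S12 = 0.569×343.77 = 195.61 t/h.
Combined feed S13 = 231 + 195.61 = 426.61 t/h.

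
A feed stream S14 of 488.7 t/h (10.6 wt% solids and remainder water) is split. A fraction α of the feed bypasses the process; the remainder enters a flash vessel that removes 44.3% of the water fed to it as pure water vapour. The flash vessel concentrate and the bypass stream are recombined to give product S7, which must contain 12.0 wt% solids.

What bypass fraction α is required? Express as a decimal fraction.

All 488.7×0.106 = 51.802 t/h of solids reaches S7, so S7 = 51.802/0.120 = 431.69 t/h and vapour = 57.015 t/h.
The evaporator receives (1−α)·488.7 of feed at 0.894 water and removes 0.443 of that water:
0.443×0.894×(1−α)×488.7 = 57.015
(1−α) = 57.015/193.55 = 0.2946;  α = 0.7054.

0.705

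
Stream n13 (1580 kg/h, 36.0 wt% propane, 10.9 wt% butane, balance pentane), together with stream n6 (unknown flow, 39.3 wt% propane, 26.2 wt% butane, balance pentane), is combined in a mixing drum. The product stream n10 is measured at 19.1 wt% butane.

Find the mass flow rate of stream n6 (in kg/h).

Let n6 be the unknown flow. Total out = 1580 + n6.
butane balance: 172.22 + 0.262·n6 = 0.191·(1580 + n6)
(0.262 − 0.191)·n6 = 0.191×1580 − 172.22 = 129.56
n6 = 129.56 / 0.071 = 1824.8 kg/h

1825 kg/h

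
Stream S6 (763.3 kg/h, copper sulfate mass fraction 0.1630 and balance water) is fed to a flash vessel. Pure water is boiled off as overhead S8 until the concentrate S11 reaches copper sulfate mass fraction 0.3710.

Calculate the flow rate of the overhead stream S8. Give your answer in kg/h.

427.9 kg/h

copper sulfate is conserved: 763.3×0.163 = 124.42 kg/h all reports to the concentrate.
Concentrate = 124.42/(target fraction) = 335.36 kg/h.
Overhead = 763.3 − 335.36 = 427.94 kg/h.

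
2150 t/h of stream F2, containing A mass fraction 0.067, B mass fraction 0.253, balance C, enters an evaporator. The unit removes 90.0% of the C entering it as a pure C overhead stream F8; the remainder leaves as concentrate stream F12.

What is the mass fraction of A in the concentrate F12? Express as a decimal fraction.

A is not removed: 2150×0.067 = 144.05 t/h of A enters F12.
C entering = 2150×0.680 = 1462 t/h; overhead removed = 0.900×1462 = 1315.8 t/h.
Concentrate = 2150 − 1315.8 = 834.2 t/h.
Mass fraction = 144.05/834.2 = 0.173.

0.173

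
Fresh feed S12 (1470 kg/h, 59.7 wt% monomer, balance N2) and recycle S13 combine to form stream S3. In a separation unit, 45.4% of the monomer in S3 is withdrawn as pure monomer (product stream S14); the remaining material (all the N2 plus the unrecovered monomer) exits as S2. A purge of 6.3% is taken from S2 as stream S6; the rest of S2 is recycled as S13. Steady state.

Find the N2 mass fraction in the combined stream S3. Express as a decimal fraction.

0.8396

N2 enters only via S12 and leaves only via the purge: 1470×0.403 = 0.063×(N2 in S2), and the separation unit passes all N2, so N2 in S3 = N2 in S2 = 9403.3 kg/h.
monomer in S3: m_A = 1470×0.597 + (1−0.063)·(1−0.454)·m_A, so m_A = 877.59/0.4884 = 1796.9 kg/h.
S3 = 1796.9 + 9403.3 = 11200 kg/h.
N2 fraction in S3 = 9403.3/11200 = 0.8396.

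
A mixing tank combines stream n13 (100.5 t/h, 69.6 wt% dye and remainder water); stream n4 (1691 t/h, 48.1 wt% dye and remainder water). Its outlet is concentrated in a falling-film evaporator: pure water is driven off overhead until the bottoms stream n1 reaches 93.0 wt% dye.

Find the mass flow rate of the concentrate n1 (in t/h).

949.8 t/h

dye entering = 100.5×0.696 + 1691×0.481 = 883.32 t/h.
All dye reports to n1, so n1 = 883.32/0.930 = 949.81 t/h.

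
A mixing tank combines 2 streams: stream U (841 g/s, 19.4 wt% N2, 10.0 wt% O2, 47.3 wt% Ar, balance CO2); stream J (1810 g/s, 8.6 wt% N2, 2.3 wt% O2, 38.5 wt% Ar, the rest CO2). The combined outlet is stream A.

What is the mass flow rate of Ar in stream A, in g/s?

Ar out = Ar in = 841×0.473 + 1810×0.385 = 1094.6 g/s.

1095 g/s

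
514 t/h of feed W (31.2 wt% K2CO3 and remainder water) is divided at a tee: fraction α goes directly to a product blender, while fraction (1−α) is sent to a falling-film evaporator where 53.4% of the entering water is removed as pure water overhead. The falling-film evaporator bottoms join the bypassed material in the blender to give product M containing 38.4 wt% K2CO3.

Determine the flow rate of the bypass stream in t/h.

All 514×0.312 = 160.37 t/h of K2CO3 reaches M, so M = 160.37/0.384 = 417.62 t/h and vapour = 96.375 t/h.
The evaporator receives (1−α)·514 of feed at 0.688 water and removes 0.534 of that water:
0.534×0.688×(1−α)×514 = 96.375
(1−α) = 96.375/188.84 = 0.5104;  α = 0.4896.
Bypass flow = 0.4896×514 = 251.68 t/h.

251.7 t/h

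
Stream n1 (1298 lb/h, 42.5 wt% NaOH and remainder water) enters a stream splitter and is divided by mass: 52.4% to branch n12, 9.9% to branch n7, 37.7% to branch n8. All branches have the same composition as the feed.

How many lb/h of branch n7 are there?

128.5 lb/h

Branch n7 flow = 0.099×1298 = 128.5 lb/h.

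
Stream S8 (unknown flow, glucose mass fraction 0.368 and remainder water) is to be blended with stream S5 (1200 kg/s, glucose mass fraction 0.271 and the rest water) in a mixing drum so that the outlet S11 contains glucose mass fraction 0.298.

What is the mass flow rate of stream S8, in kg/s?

462.9 kg/s

Let S8 be the unknown flow. Total out = 1200 + S8.
glucose balance: 325.2 + 0.368·S8 = 0.298·(1200 + S8)
(0.368 − 0.298)·S8 = 0.298×1200 − 325.2 = 32.4
S8 = 32.4 / 0.070 = 462.86 kg/s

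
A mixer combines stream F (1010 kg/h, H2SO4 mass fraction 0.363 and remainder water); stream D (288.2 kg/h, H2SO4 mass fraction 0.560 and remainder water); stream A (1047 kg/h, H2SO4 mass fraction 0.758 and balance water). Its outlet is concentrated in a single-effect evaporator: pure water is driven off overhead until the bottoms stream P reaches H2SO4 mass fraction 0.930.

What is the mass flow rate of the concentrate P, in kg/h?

1421 kg/h

H2SO4 entering = 1010×0.363 + 288.2×0.560 + 1047×0.758 = 1321.6 kg/h.
All H2SO4 reports to P, so P = 1321.6/0.930 = 1421.1 kg/h.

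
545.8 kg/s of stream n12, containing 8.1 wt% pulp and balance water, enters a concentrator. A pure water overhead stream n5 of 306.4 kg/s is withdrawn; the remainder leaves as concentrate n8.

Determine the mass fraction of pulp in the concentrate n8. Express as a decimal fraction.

0.185

pulp is not removed: 545.8×0.081 = 44.21 kg/s of pulp enters n8.
Concentrate = 545.8 − 306.4 = 239.4 kg/s.
Mass fraction = 44.21/239.4 = 0.185.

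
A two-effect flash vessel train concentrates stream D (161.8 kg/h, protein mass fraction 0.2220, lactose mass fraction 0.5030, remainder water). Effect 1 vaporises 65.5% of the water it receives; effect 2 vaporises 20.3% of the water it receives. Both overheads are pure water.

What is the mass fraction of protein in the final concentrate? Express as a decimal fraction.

0.2773

water in feed = 161.8×0.275 = 44.495 kg/h.
After stage 1: water left = (1−0.655)×44.495 = 15.351; stream total = 132.66 kg/h.
After stage 2: water left = (1−0.203)×15.351 = 12.235; final concentrate = 129.54 kg/h.
protein fraction = 35.92/129.54 = 0.2773.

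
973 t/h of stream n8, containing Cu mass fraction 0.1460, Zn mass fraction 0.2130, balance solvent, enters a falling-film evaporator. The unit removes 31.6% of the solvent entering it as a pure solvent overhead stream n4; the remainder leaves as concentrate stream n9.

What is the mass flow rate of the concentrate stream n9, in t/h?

775.9 t/h

solvent entering = 973×0.641 = 623.69 t/h; overhead removed = 0.316×623.69 = 197.09 t/h.
Concentrate = 973 − 197.09 = 775.91 t/h.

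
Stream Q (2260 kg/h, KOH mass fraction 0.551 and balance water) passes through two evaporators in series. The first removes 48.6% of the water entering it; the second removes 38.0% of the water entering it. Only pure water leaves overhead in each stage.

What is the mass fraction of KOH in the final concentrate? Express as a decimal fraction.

water in feed = 2260×0.449 = 1014.7 kg/h.
After stage 1: water left = (1−0.486)×1014.7 = 521.58; stream total = 1766.8 kg/h.
After stage 2: water left = (1−0.380)×521.58 = 323.38; final concentrate = 1568.6 kg/h.
KOH fraction = 1245.3/1568.6 = 0.794.

0.794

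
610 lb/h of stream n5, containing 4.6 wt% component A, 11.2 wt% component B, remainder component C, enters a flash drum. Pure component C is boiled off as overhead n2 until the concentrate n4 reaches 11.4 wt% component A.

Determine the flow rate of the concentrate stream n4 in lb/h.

component A is conserved: 610×0.046 = 28.06 lb/h all reports to the concentrate.
Concentrate = 28.06/(target fraction) = 246.14 lb/h.

246.1 lb/h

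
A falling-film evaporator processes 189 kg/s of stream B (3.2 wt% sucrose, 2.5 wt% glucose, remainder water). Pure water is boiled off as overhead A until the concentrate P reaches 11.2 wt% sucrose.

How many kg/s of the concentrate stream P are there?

54 kg/s

sucrose is conserved: 189×0.032 = 6.048 kg/s all reports to the concentrate.
Concentrate = 6.048/(target fraction) = 54 kg/s.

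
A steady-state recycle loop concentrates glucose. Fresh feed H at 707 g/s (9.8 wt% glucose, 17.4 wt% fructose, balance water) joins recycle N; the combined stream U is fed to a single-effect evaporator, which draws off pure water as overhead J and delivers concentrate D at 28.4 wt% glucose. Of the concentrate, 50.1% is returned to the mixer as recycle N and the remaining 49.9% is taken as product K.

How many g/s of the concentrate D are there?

488.9 g/s

Overall glucose balance (none leaves overhead): glucose in fresh feed = glucose in product, i.e. 707×0.098 = (1−0.501)·D·0.284.
D = 69.286/(0.284×0.499) = 488.91 g/s.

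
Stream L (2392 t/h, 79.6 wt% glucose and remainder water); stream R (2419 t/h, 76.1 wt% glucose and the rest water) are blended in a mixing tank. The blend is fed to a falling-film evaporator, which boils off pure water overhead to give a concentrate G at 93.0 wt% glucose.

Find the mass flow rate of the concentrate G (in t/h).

glucose entering = 2392×0.796 + 2419×0.761 = 3744.9 t/h.
All glucose reports to G, so G = 3744.9/0.930 = 4026.8 t/h.

4027 t/h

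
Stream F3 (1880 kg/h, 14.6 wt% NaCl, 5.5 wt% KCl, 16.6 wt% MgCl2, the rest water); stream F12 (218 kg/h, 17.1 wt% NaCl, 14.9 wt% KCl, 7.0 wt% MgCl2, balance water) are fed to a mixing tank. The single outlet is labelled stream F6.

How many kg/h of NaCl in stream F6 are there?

311.8 kg/h

NaCl out = NaCl in = 1880×0.146 + 218×0.171 = 311.76 kg/h.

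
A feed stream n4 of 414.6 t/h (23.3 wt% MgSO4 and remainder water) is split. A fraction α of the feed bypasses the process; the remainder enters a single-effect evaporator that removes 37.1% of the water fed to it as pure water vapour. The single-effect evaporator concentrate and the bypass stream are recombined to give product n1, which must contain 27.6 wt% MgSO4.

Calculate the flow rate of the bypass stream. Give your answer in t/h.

187.6 t/h

All 414.6×0.233 = 96.602 t/h of MgSO4 reaches n1, so n1 = 96.602/0.276 = 350.01 t/h and vapour = 64.593 t/h.
The evaporator receives (1−α)·414.6 of feed at 0.767 water and removes 0.371 of that water:
0.371×0.767×(1−α)×414.6 = 64.593
(1−α) = 64.593/117.98 = 0.5475;  α = 0.4525.
Bypass flow = 0.4525×414.6 = 187.6 t/h.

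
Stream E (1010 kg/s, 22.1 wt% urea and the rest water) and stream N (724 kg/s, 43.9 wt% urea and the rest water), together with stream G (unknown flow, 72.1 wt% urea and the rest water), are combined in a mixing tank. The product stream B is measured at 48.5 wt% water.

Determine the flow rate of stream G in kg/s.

Let G be the unknown flow. Total out = 1734 + G.
water balance: 1193 + 0.279·G = 0.485·(1734 + G)
(0.279 − 0.485)·G = 0.485×1734 − 1193 = -351.96
G = -351.96 / -0.206 = 1708.6 kg/s

1709 kg/s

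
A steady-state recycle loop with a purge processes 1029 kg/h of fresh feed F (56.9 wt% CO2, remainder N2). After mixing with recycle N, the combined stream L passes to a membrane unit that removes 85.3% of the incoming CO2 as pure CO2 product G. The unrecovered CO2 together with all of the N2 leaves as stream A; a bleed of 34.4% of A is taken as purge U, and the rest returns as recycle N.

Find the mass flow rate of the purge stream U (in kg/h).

N2 enters only via F and leaves only via the purge: 1029×0.431 = 0.344×(N2 in A), and the membrane unit passes all N2, so N2 in L = N2 in A = 1289.2 kg/h.
CO2 in L: m_A = 1029×0.569 + (1−0.344)·(1−0.853)·m_A, so m_A = 585.5/0.9036 = 647.99 kg/h.
A = (1−0.853)×647.99 + 1289.2 = 1384.5 kg/h.
Purge U = 0.344×1384.5 = 476.27 kg/h.

476.3 kg/h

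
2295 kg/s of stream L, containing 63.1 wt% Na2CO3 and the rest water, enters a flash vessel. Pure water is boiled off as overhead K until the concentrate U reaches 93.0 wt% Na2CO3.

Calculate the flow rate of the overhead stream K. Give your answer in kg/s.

Na2CO3 is conserved: 2295×0.631 = 1448.1 kg/s all reports to the concentrate.
Concentrate = 1448.1/(target fraction) = 1557.1 kg/s.
Overhead = 2295 − 1557.1 = 737.85 kg/s.

737.9 kg/s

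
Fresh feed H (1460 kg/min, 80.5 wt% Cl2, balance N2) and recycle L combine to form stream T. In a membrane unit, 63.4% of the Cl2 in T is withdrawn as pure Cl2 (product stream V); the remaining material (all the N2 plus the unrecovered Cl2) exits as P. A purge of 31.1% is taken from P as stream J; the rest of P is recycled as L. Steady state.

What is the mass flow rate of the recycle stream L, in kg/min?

1027 kg/min

N2 enters only via H and leaves only via the purge: 1460×0.195 = 0.311×(N2 in P), and the membrane unit passes all N2, so N2 in T = N2 in P = 915.43 kg/min.
Cl2 in T: m_A = 1460×0.805 + (1−0.311)·(1−0.634)·m_A, so m_A = 1175.3/0.7478 = 1571.6 kg/min.
P = (1−0.634)×1571.6 + 915.43 = 1490.6 kg/min.
Recycle L = (1−0.311)×1490.6 = 1027.1 kg/min.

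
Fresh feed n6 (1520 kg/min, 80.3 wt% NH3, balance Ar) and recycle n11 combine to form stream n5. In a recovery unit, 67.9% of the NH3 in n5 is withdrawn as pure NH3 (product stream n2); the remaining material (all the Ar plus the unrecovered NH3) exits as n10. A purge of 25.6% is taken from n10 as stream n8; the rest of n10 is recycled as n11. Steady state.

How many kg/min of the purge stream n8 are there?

431.2 kg/min

Ar enters only via n6 and leaves only via the purge: 1520×0.197 = 0.256×(Ar in n10), and the recovery unit passes all Ar, so Ar in n5 = Ar in n10 = 1169.7 kg/min.
NH3 in n5: m_A = 1520×0.803 + (1−0.256)·(1−0.679)·m_A, so m_A = 1220.6/0.7612 = 1603.5 kg/min.
n10 = (1−0.679)×1603.5 + 1169.7 = 1684.4 kg/min.
Purge n8 = 0.256×1684.4 = 431.21 kg/min.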